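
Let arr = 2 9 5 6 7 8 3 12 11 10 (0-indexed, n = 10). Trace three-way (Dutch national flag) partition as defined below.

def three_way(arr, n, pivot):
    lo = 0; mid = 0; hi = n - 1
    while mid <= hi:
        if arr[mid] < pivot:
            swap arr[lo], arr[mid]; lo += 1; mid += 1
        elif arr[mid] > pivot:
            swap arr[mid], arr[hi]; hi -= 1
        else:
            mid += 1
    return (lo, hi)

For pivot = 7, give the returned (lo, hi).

lo=0 mid=0 hi=9
2<7: swap(0,0), lo=1 mid=1 ⇒ 2 9 5 6 7 8 3 12 11 10
9>7: swap(1,9), hi=8 ⇒ 2 10 5 6 7 8 3 12 11 9
10>7: swap(1,8), hi=7 ⇒ 2 11 5 6 7 8 3 12 10 9
11>7: swap(1,7), hi=6 ⇒ 2 12 5 6 7 8 3 11 10 9
12>7: swap(1,6), hi=5 ⇒ 2 3 5 6 7 8 12 11 10 9
3<7: swap(1,1), lo=2 mid=2 ⇒ 2 3 5 6 7 8 12 11 10 9
5<7: swap(2,2), lo=3 mid=3 ⇒ 2 3 5 6 7 8 12 11 10 9
6<7: swap(3,3), lo=4 mid=4 ⇒ 2 3 5 6 7 8 12 11 10 9
7=7: mid=5
8>7: swap(5,5), hi=4 ⇒ 2 3 5 6 7 8 12 11 10 9
done. lo=4 hi=4; arr=2 3 5 6 7 8 12 11 10 9

(4, 4)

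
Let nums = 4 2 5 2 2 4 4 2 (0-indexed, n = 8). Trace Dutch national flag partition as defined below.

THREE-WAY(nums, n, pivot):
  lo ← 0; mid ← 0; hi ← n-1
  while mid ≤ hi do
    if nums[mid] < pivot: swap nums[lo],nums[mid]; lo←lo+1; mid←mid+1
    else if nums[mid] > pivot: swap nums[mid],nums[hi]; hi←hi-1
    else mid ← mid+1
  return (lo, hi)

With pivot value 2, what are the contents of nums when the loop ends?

pivot = 2; lo=0, mid=0, hi=7
nums[mid]=4>2: swap nums[0],nums[7]; hi=6 → 2 2 5 2 2 4 4 4
nums[mid]=2=2: mid=1
nums[mid]=2=2: mid=2
nums[mid]=5>2: swap nums[2],nums[6]; hi=5 → 2 2 4 2 2 4 5 4
nums[mid]=4>2: swap nums[2],nums[5]; hi=4 → 2 2 4 2 2 4 5 4
nums[mid]=4>2: swap nums[2],nums[4]; hi=3 → 2 2 2 2 4 4 5 4
nums[mid]=2=2: mid=3
nums[mid]=2=2: mid=4
end: lo=0, hi=3; nums = 2 2 2 2 4 4 5 4

2 2 2 2 4 4 5 4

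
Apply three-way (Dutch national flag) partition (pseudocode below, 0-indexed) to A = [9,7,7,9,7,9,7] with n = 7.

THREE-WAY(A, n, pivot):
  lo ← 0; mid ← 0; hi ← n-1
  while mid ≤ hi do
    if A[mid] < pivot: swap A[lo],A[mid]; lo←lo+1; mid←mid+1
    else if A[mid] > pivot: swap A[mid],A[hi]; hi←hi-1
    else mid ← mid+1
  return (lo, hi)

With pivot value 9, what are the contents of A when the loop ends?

lo=0 mid=0 hi=6
9=9: mid=1
7<9: swap(0,1), lo=1 mid=2 ⇒ [7,9,7,9,7,9,7]
7<9: swap(1,2), lo=2 mid=3 ⇒ [7,7,9,9,7,9,7]
9=9: mid=4
7<9: swap(2,4), lo=3 mid=5 ⇒ [7,7,7,9,9,9,7]
9=9: mid=6
7<9: swap(3,6), lo=4 mid=7 ⇒ [7,7,7,7,9,9,9]
done. lo=4 hi=6; A=[7,7,7,7,9,9,9]

[7,7,7,7,9,9,9]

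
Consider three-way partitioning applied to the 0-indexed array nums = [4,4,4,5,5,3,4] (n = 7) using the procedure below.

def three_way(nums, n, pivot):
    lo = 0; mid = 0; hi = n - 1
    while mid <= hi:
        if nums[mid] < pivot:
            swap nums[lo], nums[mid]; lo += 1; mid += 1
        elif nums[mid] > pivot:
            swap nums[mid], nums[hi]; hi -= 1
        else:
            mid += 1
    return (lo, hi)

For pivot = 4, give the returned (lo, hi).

pivot = 4; lo=0, mid=0, hi=6
nums[mid]=4=4: mid=1
nums[mid]=4=4: mid=2
nums[mid]=4=4: mid=3
nums[mid]=5>4: swap nums[3],nums[6]; hi=5 → [4,4,4,4,5,3,5]
nums[mid]=4=4: mid=4
nums[mid]=5>4: swap nums[4],nums[5]; hi=4 → [4,4,4,4,3,5,5]
nums[mid]=3<4: swap nums[0],nums[4]; lo=1,mid=5 → [3,4,4,4,4,5,5]
end: lo=1, hi=4; nums = [3,4,4,4,4,5,5]

(1, 4)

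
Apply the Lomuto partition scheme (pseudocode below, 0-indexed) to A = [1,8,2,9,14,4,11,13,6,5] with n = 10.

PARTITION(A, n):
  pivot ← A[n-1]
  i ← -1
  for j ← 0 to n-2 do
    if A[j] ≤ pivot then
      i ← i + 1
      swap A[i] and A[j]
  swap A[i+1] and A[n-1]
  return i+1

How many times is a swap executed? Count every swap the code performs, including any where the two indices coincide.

pivot = A[9] = 5; i = -1
j=0: A[0]=1 ≤ 5 → i=0, swap A[0],A[0] (no change) → [1,8,2,9,14,4,11,13,6,5]
j=1: A[1]=8 > 5 → no swap
j=2: A[2]=2 ≤ 5 → i=1, swap A[1],A[2] → [1,2,8,9,14,4,11,13,6,5]
j=3: A[3]=9 > 5 → no swap
j=4: A[4]=14 > 5 → no swap
j=5: A[5]=4 ≤ 5 → i=2, swap A[2],A[5] → [1,2,4,9,14,8,11,13,6,5]
j=6: A[6]=11 > 5 → no swap
j=7: A[7]=13 > 5 → no swap
j=8: A[8]=6 > 5 → no swap
final swap A[3],A[9] → [1,2,4,5,14,8,11,13,6,9]; return 3

4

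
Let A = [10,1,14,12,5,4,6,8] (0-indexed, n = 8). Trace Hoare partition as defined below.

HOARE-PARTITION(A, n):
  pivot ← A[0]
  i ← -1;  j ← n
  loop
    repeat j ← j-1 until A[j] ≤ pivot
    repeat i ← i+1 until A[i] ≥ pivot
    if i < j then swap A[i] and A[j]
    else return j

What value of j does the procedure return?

pivot = A[0] = 10; i = -1, j = 8
j→7 (A[7]=8≤10), i→0 (A[0]=10≥10); i<j, swap → [8,1,14,12,5,4,6,10]
j→6 (A[6]=6≤10), i→2 (A[2]=14≥10); i<j, swap → [8,1,6,12,5,4,14,10]
j→5 (A[5]=4≤10), i→3 (A[3]=12≥10); i<j, swap → [8,1,6,4,5,12,14,10]
j→4, i→5; i≥j, return j=4. A = [8,1,6,4,5,12,14,10]

4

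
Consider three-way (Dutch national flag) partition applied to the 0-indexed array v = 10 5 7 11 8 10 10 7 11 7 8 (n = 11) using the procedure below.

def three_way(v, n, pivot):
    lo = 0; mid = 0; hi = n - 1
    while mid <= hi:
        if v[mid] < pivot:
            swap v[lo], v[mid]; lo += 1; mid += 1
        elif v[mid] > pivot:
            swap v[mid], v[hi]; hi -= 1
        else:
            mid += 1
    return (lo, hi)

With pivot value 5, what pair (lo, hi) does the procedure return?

pivot = 5; lo=0, mid=0, hi=10
v[mid]=10>5: swap v[0],v[10]; hi=9 → 8 5 7 11 8 10 10 7 11 7 10
v[mid]=8>5: swap v[0],v[9]; hi=8 → 7 5 7 11 8 10 10 7 11 8 10
v[mid]=7>5: swap v[0],v[8]; hi=7 → 11 5 7 11 8 10 10 7 7 8 10
v[mid]=11>5: swap v[0],v[7]; hi=6 → 7 5 7 11 8 10 10 11 7 8 10
v[mid]=7>5: swap v[0],v[6]; hi=5 → 10 5 7 11 8 10 7 11 7 8 10
v[mid]=10>5: swap v[0],v[5]; hi=4 → 10 5 7 11 8 10 7 11 7 8 10
v[mid]=10>5: swap v[0],v[4]; hi=3 → 8 5 7 11 10 10 7 11 7 8 10
v[mid]=8>5: swap v[0],v[3]; hi=2 → 11 5 7 8 10 10 7 11 7 8 10
v[mid]=11>5: swap v[0],v[2]; hi=1 → 7 5 11 8 10 10 7 11 7 8 10
v[mid]=7>5: swap v[0],v[1]; hi=0 → 5 7 11 8 10 10 7 11 7 8 10
v[mid]=5=5: mid=1
end: lo=0, hi=0; v = 5 7 11 8 10 10 7 11 7 8 10

(0, 0)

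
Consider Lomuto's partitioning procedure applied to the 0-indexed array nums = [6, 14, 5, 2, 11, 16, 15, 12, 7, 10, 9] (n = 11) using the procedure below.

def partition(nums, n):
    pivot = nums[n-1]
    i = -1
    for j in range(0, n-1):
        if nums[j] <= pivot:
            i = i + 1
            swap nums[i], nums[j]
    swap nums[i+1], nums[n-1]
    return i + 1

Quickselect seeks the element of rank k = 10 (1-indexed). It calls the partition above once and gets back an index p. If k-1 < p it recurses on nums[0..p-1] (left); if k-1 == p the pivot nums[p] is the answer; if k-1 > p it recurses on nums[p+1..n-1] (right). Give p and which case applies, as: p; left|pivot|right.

4; right

pivot=9, i=-1
j=0: 6≤9, i=0, swap(0,0) ⇒ [6, 14, 5, 2, 11, 16, 15, 12, 7, 10, 9]
j=1: 14>9, skip
j=2: 5≤9, i=1, swap(1,2) ⇒ [6, 5, 14, 2, 11, 16, 15, 12, 7, 10, 9]
j=3: 2≤9, i=2, swap(2,3) ⇒ [6, 5, 2, 14, 11, 16, 15, 12, 7, 10, 9]
j=4: 11>9, skip
j=5: 16>9, skip
j=6: 15>9, skip
j=7: 12>9, skip
j=8: 7≤9, i=3, swap(3,8) ⇒ [6, 5, 2, 7, 11, 16, 15, 12, 14, 10, 9]
j=9: 10>9, skip
swap(4,10) ⇒ [6, 5, 2, 7, 9, 16, 15, 12, 14, 10, 11]; return 4
p = 4; k-1 = 9 > 4 ⇒ right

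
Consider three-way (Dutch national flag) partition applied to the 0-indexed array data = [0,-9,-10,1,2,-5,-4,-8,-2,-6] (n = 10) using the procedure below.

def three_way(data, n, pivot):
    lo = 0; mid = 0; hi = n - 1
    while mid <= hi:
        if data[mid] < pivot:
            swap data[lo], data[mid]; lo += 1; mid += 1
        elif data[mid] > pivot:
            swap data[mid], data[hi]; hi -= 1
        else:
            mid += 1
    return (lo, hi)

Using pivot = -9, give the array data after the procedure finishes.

lo=0 mid=0 hi=9
0>-9: swap(0,9), hi=8 ⇒ [-6,-9,-10,1,2,-5,-4,-8,-2,0]
-6>-9: swap(0,8), hi=7 ⇒ [-2,-9,-10,1,2,-5,-4,-8,-6,0]
-2>-9: swap(0,7), hi=6 ⇒ [-8,-9,-10,1,2,-5,-4,-2,-6,0]
-8>-9: swap(0,6), hi=5 ⇒ [-4,-9,-10,1,2,-5,-8,-2,-6,0]
-4>-9: swap(0,5), hi=4 ⇒ [-5,-9,-10,1,2,-4,-8,-2,-6,0]
-5>-9: swap(0,4), hi=3 ⇒ [2,-9,-10,1,-5,-4,-8,-2,-6,0]
2>-9: swap(0,3), hi=2 ⇒ [1,-9,-10,2,-5,-4,-8,-2,-6,0]
1>-9: swap(0,2), hi=1 ⇒ [-10,-9,1,2,-5,-4,-8,-2,-6,0]
-10<-9: swap(0,0), lo=1 mid=1 ⇒ [-10,-9,1,2,-5,-4,-8,-2,-6,0]
-9=-9: mid=2
done. lo=1 hi=1; data=[-10,-9,1,2,-5,-4,-8,-2,-6,0]

[-10,-9,1,2,-5,-4,-8,-2,-6,0]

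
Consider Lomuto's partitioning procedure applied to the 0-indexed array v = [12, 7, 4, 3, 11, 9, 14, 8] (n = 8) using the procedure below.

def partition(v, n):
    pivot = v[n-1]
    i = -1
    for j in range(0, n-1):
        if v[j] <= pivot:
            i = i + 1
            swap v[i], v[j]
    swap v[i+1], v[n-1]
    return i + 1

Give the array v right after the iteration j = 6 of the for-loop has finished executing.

[7, 4, 3, 12, 11, 9, 14, 8]

pivot = v[7] = 8; i = -1
j=0: v[0]=12 > 8 → no swap
j=1: v[1]=7 ≤ 8 → i=0, swap v[0],v[1] → [7, 12, 4, 3, 11, 9, 14, 8]
j=2: v[2]=4 ≤ 8 → i=1, swap v[1],v[2] → [7, 4, 12, 3, 11, 9, 14, 8]
j=3: v[3]=3 ≤ 8 → i=2, swap v[2],v[3] → [7, 4, 3, 12, 11, 9, 14, 8]
j=4: v[4]=11 > 8 → no swap
j=5: v[5]=9 > 8 → no swap
j=6: v[6]=14 > 8 → no swap
(after j=6) v = [7, 4, 3, 12, 11, 9, 14, 8]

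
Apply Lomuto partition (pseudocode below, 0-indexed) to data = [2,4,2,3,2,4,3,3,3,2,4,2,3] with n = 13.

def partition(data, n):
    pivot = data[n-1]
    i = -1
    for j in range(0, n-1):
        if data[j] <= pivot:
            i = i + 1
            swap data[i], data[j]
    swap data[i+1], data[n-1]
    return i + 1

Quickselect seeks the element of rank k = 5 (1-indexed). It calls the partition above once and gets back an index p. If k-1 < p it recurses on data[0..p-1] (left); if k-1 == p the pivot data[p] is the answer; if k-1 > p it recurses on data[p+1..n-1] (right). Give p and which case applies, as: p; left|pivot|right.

pivot=3, i=-1
j=0: 2≤3, i=0, swap(0,0) ⇒ [2,4,2,3,2,4,3,3,3,2,4,2,3]
j=1: 4>3, skip
j=2: 2≤3, i=1, swap(1,2) ⇒ [2,2,4,3,2,4,3,3,3,2,4,2,3]
j=3: 3≤3, i=2, swap(2,3) ⇒ [2,2,3,4,2,4,3,3,3,2,4,2,3]
j=4: 2≤3, i=3, swap(3,4) ⇒ [2,2,3,2,4,4,3,3,3,2,4,2,3]
j=5: 4>3, skip
j=6: 3≤3, i=4, swap(4,6) ⇒ [2,2,3,2,3,4,4,3,3,2,4,2,3]
j=7: 3≤3, i=5, swap(5,7) ⇒ [2,2,3,2,3,3,4,4,3,2,4,2,3]
j=8: 3≤3, i=6, swap(6,8) ⇒ [2,2,3,2,3,3,3,4,4,2,4,2,3]
j=9: 2≤3, i=7, swap(7,9) ⇒ [2,2,3,2,3,3,3,2,4,4,4,2,3]
j=10: 4>3, skip
j=11: 2≤3, i=8, swap(8,11) ⇒ [2,2,3,2,3,3,3,2,2,4,4,4,3]
swap(9,12) ⇒ [2,2,3,2,3,3,3,2,2,3,4,4,4]; return 9
p = 9; k-1 = 4 < 9 ⇒ left

9; left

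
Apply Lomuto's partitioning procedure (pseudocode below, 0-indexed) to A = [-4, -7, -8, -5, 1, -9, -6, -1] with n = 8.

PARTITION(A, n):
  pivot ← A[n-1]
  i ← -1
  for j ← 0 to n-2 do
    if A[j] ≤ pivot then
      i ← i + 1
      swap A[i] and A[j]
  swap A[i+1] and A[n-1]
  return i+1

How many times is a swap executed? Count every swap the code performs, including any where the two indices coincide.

pivot = A[7] = -1; i = -1
j=0: A[0]=-4 ≤ -1 → i=0, swap A[0],A[0] (no change) → [-4, -7, -8, -5, 1, -9, -6, -1]
j=1: A[1]=-7 ≤ -1 → i=1, swap A[1],A[1] (no change) → [-4, -7, -8, -5, 1, -9, -6, -1]
j=2: A[2]=-8 ≤ -1 → i=2, swap A[2],A[2] (no change) → [-4, -7, -8, -5, 1, -9, -6, -1]
j=3: A[3]=-5 ≤ -1 → i=3, swap A[3],A[3] (no change) → [-4, -7, -8, -5, 1, -9, -6, -1]
j=4: A[4]=1 > -1 → no swap
j=5: A[5]=-9 ≤ -1 → i=4, swap A[4],A[5] → [-4, -7, -8, -5, -9, 1, -6, -1]
j=6: A[6]=-6 ≤ -1 → i=5, swap A[5],A[6] → [-4, -7, -8, -5, -9, -6, 1, -1]
final swap A[6],A[7] → [-4, -7, -8, -5, -9, -6, -1, 1]; return 6

7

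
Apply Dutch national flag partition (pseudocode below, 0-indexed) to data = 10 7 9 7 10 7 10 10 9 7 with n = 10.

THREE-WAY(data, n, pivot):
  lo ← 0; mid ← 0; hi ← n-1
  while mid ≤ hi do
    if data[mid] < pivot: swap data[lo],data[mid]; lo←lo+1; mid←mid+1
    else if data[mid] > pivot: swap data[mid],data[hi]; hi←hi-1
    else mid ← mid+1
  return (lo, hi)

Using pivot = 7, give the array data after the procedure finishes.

pivot = 7; lo=0, mid=0, hi=9
data[mid]=10>7: swap data[0],data[9]; hi=8 → 7 7 9 7 10 7 10 10 9 10
data[mid]=7=7: mid=1
data[mid]=7=7: mid=2
data[mid]=9>7: swap data[2],data[8]; hi=7 → 7 7 9 7 10 7 10 10 9 10
data[mid]=9>7: swap data[2],data[7]; hi=6 → 7 7 10 7 10 7 10 9 9 10
data[mid]=10>7: swap data[2],data[6]; hi=5 → 7 7 10 7 10 7 10 9 9 10
data[mid]=10>7: swap data[2],data[5]; hi=4 → 7 7 7 7 10 10 10 9 9 10
data[mid]=7=7: mid=3
data[mid]=7=7: mid=4
data[mid]=10>7: swap data[4],data[4]; hi=3 → 7 7 7 7 10 10 10 9 9 10
end: lo=0, hi=3; data = 7 7 7 7 10 10 10 9 9 10

7 7 7 7 10 10 10 9 9 10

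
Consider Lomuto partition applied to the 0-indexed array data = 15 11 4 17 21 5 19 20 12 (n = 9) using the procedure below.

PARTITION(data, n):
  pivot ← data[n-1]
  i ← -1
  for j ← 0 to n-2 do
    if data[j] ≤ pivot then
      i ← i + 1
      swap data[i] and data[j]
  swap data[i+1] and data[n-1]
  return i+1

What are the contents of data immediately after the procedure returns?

pivot = data[8] = 12; i = -1
j=0: data[0]=15 > 12 → no swap
j=1: data[1]=11 ≤ 12 → i=0, swap data[0],data[1] → 11 15 4 17 21 5 19 20 12
j=2: data[2]=4 ≤ 12 → i=1, swap data[1],data[2] → 11 4 15 17 21 5 19 20 12
j=3: data[3]=17 > 12 → no swap
j=4: data[4]=21 > 12 → no swap
j=5: data[5]=5 ≤ 12 → i=2, swap data[2],data[5] → 11 4 5 17 21 15 19 20 12
j=6: data[6]=19 > 12 → no swap
j=7: data[7]=20 > 12 → no swap
final swap data[3],data[8] → 11 4 5 12 21 15 19 20 17; return 3

11 4 5 12 21 15 19 20 17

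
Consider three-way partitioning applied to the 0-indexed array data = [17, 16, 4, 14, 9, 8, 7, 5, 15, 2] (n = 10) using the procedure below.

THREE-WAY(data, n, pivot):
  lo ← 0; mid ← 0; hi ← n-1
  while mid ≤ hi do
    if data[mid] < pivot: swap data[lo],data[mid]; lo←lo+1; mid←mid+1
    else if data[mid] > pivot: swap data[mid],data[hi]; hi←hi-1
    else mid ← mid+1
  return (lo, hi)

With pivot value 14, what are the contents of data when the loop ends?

[2, 5, 4, 9, 8, 7, 14, 15, 16, 17]

pivot = 14; lo=0, mid=0, hi=9
data[mid]=17>14: swap data[0],data[9]; hi=8 → [2, 16, 4, 14, 9, 8, 7, 5, 15, 17]
data[mid]=2<14: swap data[0],data[0]; lo=1,mid=1 → [2, 16, 4, 14, 9, 8, 7, 5, 15, 17]
data[mid]=16>14: swap data[1],data[8]; hi=7 → [2, 15, 4, 14, 9, 8, 7, 5, 16, 17]
data[mid]=15>14: swap data[1],data[7]; hi=6 → [2, 5, 4, 14, 9, 8, 7, 15, 16, 17]
data[mid]=5<14: swap data[1],data[1]; lo=2,mid=2 → [2, 5, 4, 14, 9, 8, 7, 15, 16, 17]
data[mid]=4<14: swap data[2],data[2]; lo=3,mid=3 → [2, 5, 4, 14, 9, 8, 7, 15, 16, 17]
data[mid]=14=14: mid=4
data[mid]=9<14: swap data[3],data[4]; lo=4,mid=5 → [2, 5, 4, 9, 14, 8, 7, 15, 16, 17]
data[mid]=8<14: swap data[4],data[5]; lo=5,mid=6 → [2, 5, 4, 9, 8, 14, 7, 15, 16, 17]
data[mid]=7<14: swap data[5],data[6]; lo=6,mid=7 → [2, 5, 4, 9, 8, 7, 14, 15, 16, 17]
end: lo=6, hi=6; data = [2, 5, 4, 9, 8, 7, 14, 15, 16, 17]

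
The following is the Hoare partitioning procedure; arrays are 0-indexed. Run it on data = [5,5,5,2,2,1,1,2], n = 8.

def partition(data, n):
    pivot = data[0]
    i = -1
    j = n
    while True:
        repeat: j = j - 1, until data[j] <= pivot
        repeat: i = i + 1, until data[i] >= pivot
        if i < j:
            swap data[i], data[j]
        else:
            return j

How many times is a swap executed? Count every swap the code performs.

pivot=5
j stops at 7 (2), i stops at 0 (5); swap ⇒ [2,5,5,2,2,1,1,5]
j stops at 6 (1), i stops at 1 (5); swap ⇒ [2,1,5,2,2,1,5,5]
j stops at 5 (1), i stops at 2 (5); swap ⇒ [2,1,1,2,2,5,5,5]
j stops at 4, i stops at 5; i≥j ⇒ return 4. data=[2,1,1,2,2,5,5,5]

3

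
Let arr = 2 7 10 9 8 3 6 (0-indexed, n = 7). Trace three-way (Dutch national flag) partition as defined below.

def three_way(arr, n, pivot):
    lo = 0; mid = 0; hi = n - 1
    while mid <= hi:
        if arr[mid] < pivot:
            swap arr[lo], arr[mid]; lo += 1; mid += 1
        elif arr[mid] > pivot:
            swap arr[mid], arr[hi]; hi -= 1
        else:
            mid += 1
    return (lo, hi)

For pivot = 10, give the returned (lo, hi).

lo=0 mid=0 hi=6
2<10: swap(0,0), lo=1 mid=1 ⇒ 2 7 10 9 8 3 6
7<10: swap(1,1), lo=2 mid=2 ⇒ 2 7 10 9 8 3 6
10=10: mid=3
9<10: swap(2,3), lo=3 mid=4 ⇒ 2 7 9 10 8 3 6
8<10: swap(3,4), lo=4 mid=5 ⇒ 2 7 9 8 10 3 6
3<10: swap(4,5), lo=5 mid=6 ⇒ 2 7 9 8 3 10 6
6<10: swap(5,6), lo=6 mid=7 ⇒ 2 7 9 8 3 6 10
done. lo=6 hi=6; arr=2 7 9 8 3 6 10

(6, 6)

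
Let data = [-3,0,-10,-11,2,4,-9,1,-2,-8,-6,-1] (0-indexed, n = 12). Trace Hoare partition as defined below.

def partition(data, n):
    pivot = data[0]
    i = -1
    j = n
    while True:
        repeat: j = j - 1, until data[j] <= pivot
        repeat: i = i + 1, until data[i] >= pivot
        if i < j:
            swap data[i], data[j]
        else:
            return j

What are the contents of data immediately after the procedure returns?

[-6,-8,-10,-11,-9,4,2,1,-2,0,-3,-1]

pivot = data[0] = -3; i = -1, j = 12
j→10 (data[10]=-6≤-3), i→0 (data[0]=-3≥-3); i<j, swap → [-6,0,-10,-11,2,4,-9,1,-2,-8,-3,-1]
j→9 (data[9]=-8≤-3), i→1 (data[1]=0≥-3); i<j, swap → [-6,-8,-10,-11,2,4,-9,1,-2,0,-3,-1]
j→6 (data[6]=-9≤-3), i→4 (data[4]=2≥-3); i<j, swap → [-6,-8,-10,-11,-9,4,2,1,-2,0,-3,-1]
j→4, i→5; i≥j, return j=4. data = [-6,-8,-10,-11,-9,4,2,1,-2,0,-3,-1]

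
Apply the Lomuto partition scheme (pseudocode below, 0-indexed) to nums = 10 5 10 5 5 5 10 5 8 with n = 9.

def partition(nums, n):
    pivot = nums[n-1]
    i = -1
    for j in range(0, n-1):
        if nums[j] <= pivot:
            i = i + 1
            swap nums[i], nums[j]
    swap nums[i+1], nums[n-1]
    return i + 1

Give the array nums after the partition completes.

pivot=8, i=-1
j=0: 10>8, skip
j=1: 5≤8, i=0, swap(0,1) ⇒ 5 10 10 5 5 5 10 5 8
j=2: 10>8, skip
j=3: 5≤8, i=1, swap(1,3) ⇒ 5 5 10 10 5 5 10 5 8
j=4: 5≤8, i=2, swap(2,4) ⇒ 5 5 5 10 10 5 10 5 8
j=5: 5≤8, i=3, swap(3,5) ⇒ 5 5 5 5 10 10 10 5 8
j=6: 10>8, skip
j=7: 5≤8, i=4, swap(4,7) ⇒ 5 5 5 5 5 10 10 10 8
swap(5,8) ⇒ 5 5 5 5 5 8 10 10 10; return 5

5 5 5 5 5 8 10 10 10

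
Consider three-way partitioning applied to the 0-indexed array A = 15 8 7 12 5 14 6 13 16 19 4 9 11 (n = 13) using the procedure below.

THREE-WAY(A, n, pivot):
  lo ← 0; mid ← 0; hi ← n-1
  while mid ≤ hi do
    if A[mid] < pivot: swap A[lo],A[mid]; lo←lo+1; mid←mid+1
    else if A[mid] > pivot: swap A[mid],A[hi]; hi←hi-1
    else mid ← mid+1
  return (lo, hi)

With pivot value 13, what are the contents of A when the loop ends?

lo=0 mid=0 hi=12
15>13: swap(0,12), hi=11 ⇒ 11 8 7 12 5 14 6 13 16 19 4 9 15
11<13: swap(0,0), lo=1 mid=1 ⇒ 11 8 7 12 5 14 6 13 16 19 4 9 15
8<13: swap(1,1), lo=2 mid=2 ⇒ 11 8 7 12 5 14 6 13 16 19 4 9 15
7<13: swap(2,2), lo=3 mid=3 ⇒ 11 8 7 12 5 14 6 13 16 19 4 9 15
12<13: swap(3,3), lo=4 mid=4 ⇒ 11 8 7 12 5 14 6 13 16 19 4 9 15
5<13: swap(4,4), lo=5 mid=5 ⇒ 11 8 7 12 5 14 6 13 16 19 4 9 15
14>13: swap(5,11), hi=10 ⇒ 11 8 7 12 5 9 6 13 16 19 4 14 15
9<13: swap(5,5), lo=6 mid=6 ⇒ 11 8 7 12 5 9 6 13 16 19 4 14 15
6<13: swap(6,6), lo=7 mid=7 ⇒ 11 8 7 12 5 9 6 13 16 19 4 14 15
13=13: mid=8
16>13: swap(8,10), hi=9 ⇒ 11 8 7 12 5 9 6 13 4 19 16 14 15
4<13: swap(7,8), lo=8 mid=9 ⇒ 11 8 7 12 5 9 6 4 13 19 16 14 15
19>13: swap(9,9), hi=8 ⇒ 11 8 7 12 5 9 6 4 13 19 16 14 15
done. lo=8 hi=8; A=11 8 7 12 5 9 6 4 13 19 16 14 15

11 8 7 12 5 9 6 4 13 19 16 14 15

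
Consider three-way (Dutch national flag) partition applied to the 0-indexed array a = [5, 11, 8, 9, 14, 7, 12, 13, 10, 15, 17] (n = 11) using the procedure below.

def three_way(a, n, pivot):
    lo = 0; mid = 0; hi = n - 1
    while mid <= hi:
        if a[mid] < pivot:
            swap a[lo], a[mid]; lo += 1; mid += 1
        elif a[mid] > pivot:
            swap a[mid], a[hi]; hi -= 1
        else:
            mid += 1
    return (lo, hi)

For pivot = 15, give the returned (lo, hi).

(9, 9)

pivot = 15; lo=0, mid=0, hi=10
a[mid]=5<15: swap a[0],a[0]; lo=1,mid=1 → [5, 11, 8, 9, 14, 7, 12, 13, 10, 15, 17]
a[mid]=11<15: swap a[1],a[1]; lo=2,mid=2 → [5, 11, 8, 9, 14, 7, 12, 13, 10, 15, 17]
a[mid]=8<15: swap a[2],a[2]; lo=3,mid=3 → [5, 11, 8, 9, 14, 7, 12, 13, 10, 15, 17]
a[mid]=9<15: swap a[3],a[3]; lo=4,mid=4 → [5, 11, 8, 9, 14, 7, 12, 13, 10, 15, 17]
a[mid]=14<15: swap a[4],a[4]; lo=5,mid=5 → [5, 11, 8, 9, 14, 7, 12, 13, 10, 15, 17]
a[mid]=7<15: swap a[5],a[5]; lo=6,mid=6 → [5, 11, 8, 9, 14, 7, 12, 13, 10, 15, 17]
a[mid]=12<15: swap a[6],a[6]; lo=7,mid=7 → [5, 11, 8, 9, 14, 7, 12, 13, 10, 15, 17]
a[mid]=13<15: swap a[7],a[7]; lo=8,mid=8 → [5, 11, 8, 9, 14, 7, 12, 13, 10, 15, 17]
a[mid]=10<15: swap a[8],a[8]; lo=9,mid=9 → [5, 11, 8, 9, 14, 7, 12, 13, 10, 15, 17]
a[mid]=15=15: mid=10
a[mid]=17>15: swap a[10],a[10]; hi=9 → [5, 11, 8, 9, 14, 7, 12, 13, 10, 15, 17]
end: lo=9, hi=9; a = [5, 11, 8, 9, 14, 7, 12, 13, 10, 15, 17]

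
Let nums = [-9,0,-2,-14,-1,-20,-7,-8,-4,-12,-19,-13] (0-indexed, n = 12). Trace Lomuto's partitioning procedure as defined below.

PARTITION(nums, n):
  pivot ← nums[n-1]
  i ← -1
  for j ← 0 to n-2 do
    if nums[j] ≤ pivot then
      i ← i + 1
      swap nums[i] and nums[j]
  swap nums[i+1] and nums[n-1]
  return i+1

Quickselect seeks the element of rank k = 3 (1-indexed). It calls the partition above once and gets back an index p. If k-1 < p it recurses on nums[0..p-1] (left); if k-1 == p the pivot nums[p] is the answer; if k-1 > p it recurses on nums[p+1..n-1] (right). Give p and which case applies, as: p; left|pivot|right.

pivot=-13, i=-1
j=0: -9>-13, skip
j=1: 0>-13, skip
j=2: -2>-13, skip
j=3: -14≤-13, i=0, swap(0,3) ⇒ [-14,0,-2,-9,-1,-20,-7,-8,-4,-12,-19,-13]
j=4: -1>-13, skip
j=5: -20≤-13, i=1, swap(1,5) ⇒ [-14,-20,-2,-9,-1,0,-7,-8,-4,-12,-19,-13]
j=6: -7>-13, skip
j=7: -8>-13, skip
j=8: -4>-13, skip
j=9: -12>-13, skip
j=10: -19≤-13, i=2, swap(2,10) ⇒ [-14,-20,-19,-9,-1,0,-7,-8,-4,-12,-2,-13]
swap(3,11) ⇒ [-14,-20,-19,-13,-1,0,-7,-8,-4,-12,-2,-9]; return 3
p = 3; k-1 = 2 < 3 ⇒ left

3; left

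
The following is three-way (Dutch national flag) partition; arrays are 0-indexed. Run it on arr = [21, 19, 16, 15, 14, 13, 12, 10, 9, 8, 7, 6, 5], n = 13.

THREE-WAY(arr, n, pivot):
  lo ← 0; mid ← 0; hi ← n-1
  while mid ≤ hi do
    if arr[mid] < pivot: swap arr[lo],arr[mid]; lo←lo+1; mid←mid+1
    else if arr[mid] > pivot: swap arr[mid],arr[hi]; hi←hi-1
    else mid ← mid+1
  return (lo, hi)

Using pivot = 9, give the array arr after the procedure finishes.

lo=0 mid=0 hi=12
21>9: swap(0,12), hi=11 ⇒ [5, 19, 16, 15, 14, 13, 12, 10, 9, 8, 7, 6, 21]
5<9: swap(0,0), lo=1 mid=1 ⇒ [5, 19, 16, 15, 14, 13, 12, 10, 9, 8, 7, 6, 21]
19>9: swap(1,11), hi=10 ⇒ [5, 6, 16, 15, 14, 13, 12, 10, 9, 8, 7, 19, 21]
6<9: swap(1,1), lo=2 mid=2 ⇒ [5, 6, 16, 15, 14, 13, 12, 10, 9, 8, 7, 19, 21]
16>9: swap(2,10), hi=9 ⇒ [5, 6, 7, 15, 14, 13, 12, 10, 9, 8, 16, 19, 21]
7<9: swap(2,2), lo=3 mid=3 ⇒ [5, 6, 7, 15, 14, 13, 12, 10, 9, 8, 16, 19, 21]
15>9: swap(3,9), hi=8 ⇒ [5, 6, 7, 8, 14, 13, 12, 10, 9, 15, 16, 19, 21]
8<9: swap(3,3), lo=4 mid=4 ⇒ [5, 6, 7, 8, 14, 13, 12, 10, 9, 15, 16, 19, 21]
14>9: swap(4,8), hi=7 ⇒ [5, 6, 7, 8, 9, 13, 12, 10, 14, 15, 16, 19, 21]
9=9: mid=5
13>9: swap(5,7), hi=6 ⇒ [5, 6, 7, 8, 9, 10, 12, 13, 14, 15, 16, 19, 21]
10>9: swap(5,6), hi=5 ⇒ [5, 6, 7, 8, 9, 12, 10, 13, 14, 15, 16, 19, 21]
12>9: swap(5,5), hi=4 ⇒ [5, 6, 7, 8, 9, 12, 10, 13, 14, 15, 16, 19, 21]
done. lo=4 hi=4; arr=[5, 6, 7, 8, 9, 12, 10, 13, 14, 15, 16, 19, 21]

[5, 6, 7, 8, 9, 12, 10, 13, 14, 15, 16, 19, 21]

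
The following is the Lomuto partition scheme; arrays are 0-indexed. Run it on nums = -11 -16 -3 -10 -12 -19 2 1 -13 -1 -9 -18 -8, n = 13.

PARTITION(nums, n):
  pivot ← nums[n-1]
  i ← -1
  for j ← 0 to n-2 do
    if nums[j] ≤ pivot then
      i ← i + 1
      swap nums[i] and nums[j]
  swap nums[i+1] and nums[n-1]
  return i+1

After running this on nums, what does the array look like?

-11 -16 -10 -12 -19 -13 -9 -18 -8 -1 2 1 -3

pivot = nums[12] = -8; i = -1
j=0: nums[0]=-11 ≤ -8 → i=0, swap nums[0],nums[0] (no change) → -11 -16 -3 -10 -12 -19 2 1 -13 -1 -9 -18 -8
j=1: nums[1]=-16 ≤ -8 → i=1, swap nums[1],nums[1] (no change) → -11 -16 -3 -10 -12 -19 2 1 -13 -1 -9 -18 -8
j=2: nums[2]=-3 > -8 → no swap
j=3: nums[3]=-10 ≤ -8 → i=2, swap nums[2],nums[3] → -11 -16 -10 -3 -12 -19 2 1 -13 -1 -9 -18 -8
j=4: nums[4]=-12 ≤ -8 → i=3, swap nums[3],nums[4] → -11 -16 -10 -12 -3 -19 2 1 -13 -1 -9 -18 -8
j=5: nums[5]=-19 ≤ -8 → i=4, swap nums[4],nums[5] → -11 -16 -10 -12 -19 -3 2 1 -13 -1 -9 -18 -8
j=6: nums[6]=2 > -8 → no swap
j=7: nums[7]=1 > -8 → no swap
j=8: nums[8]=-13 ≤ -8 → i=5, swap nums[5],nums[8] → -11 -16 -10 -12 -19 -13 2 1 -3 -1 -9 -18 -8
j=9: nums[9]=-1 > -8 → no swap
j=10: nums[10]=-9 ≤ -8 → i=6, swap nums[6],nums[10] → -11 -16 -10 -12 -19 -13 -9 1 -3 -1 2 -18 -8
j=11: nums[11]=-18 ≤ -8 → i=7, swap nums[7],nums[11] → -11 -16 -10 -12 -19 -13 -9 -18 -3 -1 2 1 -8
final swap nums[8],nums[12] → -11 -16 -10 -12 -19 -13 -9 -18 -8 -1 2 1 -3; return 8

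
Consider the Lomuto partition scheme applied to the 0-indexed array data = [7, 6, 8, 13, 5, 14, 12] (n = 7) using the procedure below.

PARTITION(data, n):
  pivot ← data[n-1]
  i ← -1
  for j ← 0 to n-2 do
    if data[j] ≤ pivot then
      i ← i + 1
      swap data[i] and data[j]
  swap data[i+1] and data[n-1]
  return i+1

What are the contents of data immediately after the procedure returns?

[7, 6, 8, 5, 12, 14, 13]

pivot=12, i=-1
j=0: 7≤12, i=0, swap(0,0) ⇒ [7, 6, 8, 13, 5, 14, 12]
j=1: 6≤12, i=1, swap(1,1) ⇒ [7, 6, 8, 13, 5, 14, 12]
j=2: 8≤12, i=2, swap(2,2) ⇒ [7, 6, 8, 13, 5, 14, 12]
j=3: 13>12, skip
j=4: 5≤12, i=3, swap(3,4) ⇒ [7, 6, 8, 5, 13, 14, 12]
j=5: 14>12, skip
swap(4,6) ⇒ [7, 6, 8, 5, 12, 14, 13]; return 4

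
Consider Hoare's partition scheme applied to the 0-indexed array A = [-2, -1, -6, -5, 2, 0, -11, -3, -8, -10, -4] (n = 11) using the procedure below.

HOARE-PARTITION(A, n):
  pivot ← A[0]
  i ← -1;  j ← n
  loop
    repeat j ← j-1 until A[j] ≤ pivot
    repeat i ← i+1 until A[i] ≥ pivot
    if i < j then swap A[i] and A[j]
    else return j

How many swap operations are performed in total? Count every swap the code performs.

4

pivot=-2
j stops at 10 (-4), i stops at 0 (-2); swap ⇒ [-4, -1, -6, -5, 2, 0, -11, -3, -8, -10, -2]
j stops at 9 (-10), i stops at 1 (-1); swap ⇒ [-4, -10, -6, -5, 2, 0, -11, -3, -8, -1, -2]
j stops at 8 (-8), i stops at 4 (2); swap ⇒ [-4, -10, -6, -5, -8, 0, -11, -3, 2, -1, -2]
j stops at 7 (-3), i stops at 5 (0); swap ⇒ [-4, -10, -6, -5, -8, -3, -11, 0, 2, -1, -2]
j stops at 6, i stops at 7; i≥j ⇒ return 6. A=[-4, -10, -6, -5, -8, -3, -11, 0, 2, -1, -2]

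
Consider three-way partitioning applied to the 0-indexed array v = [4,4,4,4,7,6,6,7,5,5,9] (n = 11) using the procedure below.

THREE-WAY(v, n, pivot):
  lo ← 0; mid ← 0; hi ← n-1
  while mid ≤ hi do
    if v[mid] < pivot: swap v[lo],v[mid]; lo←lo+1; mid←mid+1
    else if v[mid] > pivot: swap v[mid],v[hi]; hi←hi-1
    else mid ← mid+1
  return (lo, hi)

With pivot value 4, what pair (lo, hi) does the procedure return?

lo=0 mid=0 hi=10
4=4: mid=1
4=4: mid=2
4=4: mid=3
4=4: mid=4
7>4: swap(4,10), hi=9 ⇒ [4,4,4,4,9,6,6,7,5,5,7]
9>4: swap(4,9), hi=8 ⇒ [4,4,4,4,5,6,6,7,5,9,7]
5>4: swap(4,8), hi=7 ⇒ [4,4,4,4,5,6,6,7,5,9,7]
5>4: swap(4,7), hi=6 ⇒ [4,4,4,4,7,6,6,5,5,9,7]
7>4: swap(4,6), hi=5 ⇒ [4,4,4,4,6,6,7,5,5,9,7]
6>4: swap(4,5), hi=4 ⇒ [4,4,4,4,6,6,7,5,5,9,7]
6>4: swap(4,4), hi=3 ⇒ [4,4,4,4,6,6,7,5,5,9,7]
done. lo=0 hi=3; v=[4,4,4,4,6,6,7,5,5,9,7]

(0, 3)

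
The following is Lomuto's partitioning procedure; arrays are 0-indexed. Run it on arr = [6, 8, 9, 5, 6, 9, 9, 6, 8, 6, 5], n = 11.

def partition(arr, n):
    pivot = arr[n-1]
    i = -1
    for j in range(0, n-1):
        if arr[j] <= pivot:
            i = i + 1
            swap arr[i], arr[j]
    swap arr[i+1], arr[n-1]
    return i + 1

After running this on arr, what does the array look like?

pivot = arr[10] = 5; i = -1
j=0: arr[0]=6 > 5 → no swap
j=1: arr[1]=8 > 5 → no swap
j=2: arr[2]=9 > 5 → no swap
j=3: arr[3]=5 ≤ 5 → i=0, swap arr[0],arr[3] → [5, 8, 9, 6, 6, 9, 9, 6, 8, 6, 5]
j=4: arr[4]=6 > 5 → no swap
j=5: arr[5]=9 > 5 → no swap
j=6: arr[6]=9 > 5 → no swap
j=7: arr[7]=6 > 5 → no swap
j=8: arr[8]=8 > 5 → no swap
j=9: arr[9]=6 > 5 → no swap
final swap arr[1],arr[10] → [5, 5, 9, 6, 6, 9, 9, 6, 8, 6, 8]; return 1

[5, 5, 9, 6, 6, 9, 9, 6, 8, 6, 8]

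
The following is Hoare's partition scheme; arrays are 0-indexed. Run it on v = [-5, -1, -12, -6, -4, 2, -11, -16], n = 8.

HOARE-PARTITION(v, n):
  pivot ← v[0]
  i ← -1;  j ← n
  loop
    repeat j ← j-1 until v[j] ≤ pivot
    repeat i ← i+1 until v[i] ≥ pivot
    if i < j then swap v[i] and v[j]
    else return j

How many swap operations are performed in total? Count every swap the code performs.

pivot=-5
j stops at 7 (-16), i stops at 0 (-5); swap ⇒ [-16, -1, -12, -6, -4, 2, -11, -5]
j stops at 6 (-11), i stops at 1 (-1); swap ⇒ [-16, -11, -12, -6, -4, 2, -1, -5]
j stops at 3, i stops at 4; i≥j ⇒ return 3. v=[-16, -11, -12, -6, -4, 2, -1, -5]

2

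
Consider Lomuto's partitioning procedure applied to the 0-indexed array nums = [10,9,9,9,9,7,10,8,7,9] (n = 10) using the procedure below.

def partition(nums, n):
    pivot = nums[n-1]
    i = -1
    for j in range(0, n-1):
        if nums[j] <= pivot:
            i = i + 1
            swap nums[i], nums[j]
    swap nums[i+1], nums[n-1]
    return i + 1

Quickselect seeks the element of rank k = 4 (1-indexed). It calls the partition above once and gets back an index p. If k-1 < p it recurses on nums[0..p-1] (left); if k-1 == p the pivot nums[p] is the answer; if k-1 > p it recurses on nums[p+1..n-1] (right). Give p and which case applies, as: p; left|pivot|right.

pivot=9, i=-1
j=0: 10>9, skip
j=1: 9≤9, i=0, swap(0,1) ⇒ [9,10,9,9,9,7,10,8,7,9]
j=2: 9≤9, i=1, swap(1,2) ⇒ [9,9,10,9,9,7,10,8,7,9]
j=3: 9≤9, i=2, swap(2,3) ⇒ [9,9,9,10,9,7,10,8,7,9]
j=4: 9≤9, i=3, swap(3,4) ⇒ [9,9,9,9,10,7,10,8,7,9]
j=5: 7≤9, i=4, swap(4,5) ⇒ [9,9,9,9,7,10,10,8,7,9]
j=6: 10>9, skip
j=7: 8≤9, i=5, swap(5,7) ⇒ [9,9,9,9,7,8,10,10,7,9]
j=8: 7≤9, i=6, swap(6,8) ⇒ [9,9,9,9,7,8,7,10,10,9]
swap(7,9) ⇒ [9,9,9,9,7,8,7,9,10,10]; return 7
p = 7; k-1 = 3 < 7 ⇒ left

7; left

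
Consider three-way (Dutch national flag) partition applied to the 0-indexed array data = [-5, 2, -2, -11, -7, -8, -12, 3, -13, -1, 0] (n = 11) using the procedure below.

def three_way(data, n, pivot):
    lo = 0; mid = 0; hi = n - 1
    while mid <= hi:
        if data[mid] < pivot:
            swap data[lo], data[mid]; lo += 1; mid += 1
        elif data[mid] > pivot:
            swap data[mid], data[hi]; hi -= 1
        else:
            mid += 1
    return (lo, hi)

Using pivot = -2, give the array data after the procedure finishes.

[-5, -13, -11, -7, -8, -12, -2, 3, -1, 0, 2]

lo=0 mid=0 hi=10
-5<-2: swap(0,0), lo=1 mid=1 ⇒ [-5, 2, -2, -11, -7, -8, -12, 3, -13, -1, 0]
2>-2: swap(1,10), hi=9 ⇒ [-5, 0, -2, -11, -7, -8, -12, 3, -13, -1, 2]
0>-2: swap(1,9), hi=8 ⇒ [-5, -1, -2, -11, -7, -8, -12, 3, -13, 0, 2]
-1>-2: swap(1,8), hi=7 ⇒ [-5, -13, -2, -11, -7, -8, -12, 3, -1, 0, 2]
-13<-2: swap(1,1), lo=2 mid=2 ⇒ [-5, -13, -2, -11, -7, -8, -12, 3, -1, 0, 2]
-2=-2: mid=3
-11<-2: swap(2,3), lo=3 mid=4 ⇒ [-5, -13, -11, -2, -7, -8, -12, 3, -1, 0, 2]
-7<-2: swap(3,4), lo=4 mid=5 ⇒ [-5, -13, -11, -7, -2, -8, -12, 3, -1, 0, 2]
-8<-2: swap(4,5), lo=5 mid=6 ⇒ [-5, -13, -11, -7, -8, -2, -12, 3, -1, 0, 2]
-12<-2: swap(5,6), lo=6 mid=7 ⇒ [-5, -13, -11, -7, -8, -12, -2, 3, -1, 0, 2]
3>-2: swap(7,7), hi=6 ⇒ [-5, -13, -11, -7, -8, -12, -2, 3, -1, 0, 2]
done. lo=6 hi=6; data=[-5, -13, -11, -7, -8, -12, -2, 3, -1, 0, 2]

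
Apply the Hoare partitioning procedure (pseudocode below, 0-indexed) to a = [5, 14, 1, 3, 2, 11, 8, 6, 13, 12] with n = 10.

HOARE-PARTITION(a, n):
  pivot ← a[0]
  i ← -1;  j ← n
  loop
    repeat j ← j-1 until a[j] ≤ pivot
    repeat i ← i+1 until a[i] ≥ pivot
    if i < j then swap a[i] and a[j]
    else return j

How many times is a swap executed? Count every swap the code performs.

2

pivot = a[0] = 5; i = -1, j = 10
j→4 (a[4]=2≤5), i→0 (a[0]=5≥5); i<j, swap → [2, 14, 1, 3, 5, 11, 8, 6, 13, 12]
j→3 (a[3]=3≤5), i→1 (a[1]=14≥5); i<j, swap → [2, 3, 1, 14, 5, 11, 8, 6, 13, 12]
j→2, i→3; i≥j, return j=2. a = [2, 3, 1, 14, 5, 11, 8, 6, 13, 12]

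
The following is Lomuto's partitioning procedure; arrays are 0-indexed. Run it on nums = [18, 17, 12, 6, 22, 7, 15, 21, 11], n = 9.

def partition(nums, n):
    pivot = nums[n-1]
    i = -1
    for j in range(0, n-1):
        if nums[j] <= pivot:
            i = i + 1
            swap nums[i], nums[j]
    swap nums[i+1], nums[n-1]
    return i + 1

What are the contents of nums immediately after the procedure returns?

[6, 7, 11, 18, 22, 17, 15, 21, 12]

pivot=11, i=-1
j=0: 18>11, skip
j=1: 17>11, skip
j=2: 12>11, skip
j=3: 6≤11, i=0, swap(0,3) ⇒ [6, 17, 12, 18, 22, 7, 15, 21, 11]
j=4: 22>11, skip
j=5: 7≤11, i=1, swap(1,5) ⇒ [6, 7, 12, 18, 22, 17, 15, 21, 11]
j=6: 15>11, skip
j=7: 21>11, skip
swap(2,8) ⇒ [6, 7, 11, 18, 22, 17, 15, 21, 12]; return 2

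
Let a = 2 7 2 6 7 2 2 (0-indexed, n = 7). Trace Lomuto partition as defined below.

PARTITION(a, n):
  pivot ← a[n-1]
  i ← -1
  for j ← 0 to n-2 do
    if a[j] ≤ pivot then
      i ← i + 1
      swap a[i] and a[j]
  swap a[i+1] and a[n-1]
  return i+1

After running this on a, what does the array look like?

2 2 2 2 7 7 6

pivot=2, i=-1
j=0: 2≤2, i=0, swap(0,0) ⇒ 2 7 2 6 7 2 2
j=1: 7>2, skip
j=2: 2≤2, i=1, swap(1,2) ⇒ 2 2 7 6 7 2 2
j=3: 6>2, skip
j=4: 7>2, skip
j=5: 2≤2, i=2, swap(2,5) ⇒ 2 2 2 6 7 7 2
swap(3,6) ⇒ 2 2 2 2 7 7 6; return 3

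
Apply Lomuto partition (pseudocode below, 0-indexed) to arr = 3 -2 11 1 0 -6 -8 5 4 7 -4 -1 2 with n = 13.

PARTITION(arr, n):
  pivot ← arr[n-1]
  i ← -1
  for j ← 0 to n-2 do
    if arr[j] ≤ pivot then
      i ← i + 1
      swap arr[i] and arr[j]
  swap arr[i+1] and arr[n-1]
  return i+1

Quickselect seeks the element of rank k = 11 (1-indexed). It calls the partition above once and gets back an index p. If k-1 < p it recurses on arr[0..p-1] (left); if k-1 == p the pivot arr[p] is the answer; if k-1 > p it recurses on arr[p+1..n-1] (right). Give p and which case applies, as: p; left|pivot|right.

7; right

pivot = arr[12] = 2; i = -1
j=0: arr[0]=3 > 2 → no swap
j=1: arr[1]=-2 ≤ 2 → i=0, swap arr[0],arr[1] → -2 3 11 1 0 -6 -8 5 4 7 -4 -1 2
j=2: arr[2]=11 > 2 → no swap
j=3: arr[3]=1 ≤ 2 → i=1, swap arr[1],arr[3] → -2 1 11 3 0 -6 -8 5 4 7 -4 -1 2
j=4: arr[4]=0 ≤ 2 → i=2, swap arr[2],arr[4] → -2 1 0 3 11 -6 -8 5 4 7 -4 -1 2
j=5: arr[5]=-6 ≤ 2 → i=3, swap arr[3],arr[5] → -2 1 0 -6 11 3 -8 5 4 7 -4 -1 2
j=6: arr[6]=-8 ≤ 2 → i=4, swap arr[4],arr[6] → -2 1 0 -6 -8 3 11 5 4 7 -4 -1 2
j=7: arr[7]=5 > 2 → no swap
j=8: arr[8]=4 > 2 → no swap
j=9: arr[9]=7 > 2 → no swap
j=10: arr[10]=-4 ≤ 2 → i=5, swap arr[5],arr[10] → -2 1 0 -6 -8 -4 11 5 4 7 3 -1 2
j=11: arr[11]=-1 ≤ 2 → i=6, swap arr[6],arr[11] → -2 1 0 -6 -8 -4 -1 5 4 7 3 11 2
final swap arr[7],arr[12] → -2 1 0 -6 -8 -4 -1 2 4 7 3 11 5; return 7
p = 7; k-1 = 10 > 7 ⇒ right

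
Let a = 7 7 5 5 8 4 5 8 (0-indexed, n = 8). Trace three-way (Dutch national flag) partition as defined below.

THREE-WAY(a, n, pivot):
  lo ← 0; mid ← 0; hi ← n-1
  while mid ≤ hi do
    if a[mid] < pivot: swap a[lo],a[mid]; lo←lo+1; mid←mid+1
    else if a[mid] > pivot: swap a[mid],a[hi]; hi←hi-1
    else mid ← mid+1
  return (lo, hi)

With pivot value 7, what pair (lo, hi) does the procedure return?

(4, 5)

pivot = 7; lo=0, mid=0, hi=7
a[mid]=7=7: mid=1
a[mid]=7=7: mid=2
a[mid]=5<7: swap a[0],a[2]; lo=1,mid=3 → 5 7 7 5 8 4 5 8
a[mid]=5<7: swap a[1],a[3]; lo=2,mid=4 → 5 5 7 7 8 4 5 8
a[mid]=8>7: swap a[4],a[7]; hi=6 → 5 5 7 7 8 4 5 8
a[mid]=8>7: swap a[4],a[6]; hi=5 → 5 5 7 7 5 4 8 8
a[mid]=5<7: swap a[2],a[4]; lo=3,mid=5 → 5 5 5 7 7 4 8 8
a[mid]=4<7: swap a[3],a[5]; lo=4,mid=6 → 5 5 5 4 7 7 8 8
end: lo=4, hi=5; a = 5 5 5 4 7 7 8 8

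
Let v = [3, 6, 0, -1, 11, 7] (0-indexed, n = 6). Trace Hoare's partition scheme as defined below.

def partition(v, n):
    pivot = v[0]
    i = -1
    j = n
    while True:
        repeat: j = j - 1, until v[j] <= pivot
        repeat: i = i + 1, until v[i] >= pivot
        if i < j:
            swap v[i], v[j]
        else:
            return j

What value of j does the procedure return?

pivot=3
j stops at 3 (-1), i stops at 0 (3); swap ⇒ [-1, 6, 0, 3, 11, 7]
j stops at 2 (0), i stops at 1 (6); swap ⇒ [-1, 0, 6, 3, 11, 7]
j stops at 1, i stops at 2; i≥j ⇒ return 1. v=[-1, 0, 6, 3, 11, 7]

1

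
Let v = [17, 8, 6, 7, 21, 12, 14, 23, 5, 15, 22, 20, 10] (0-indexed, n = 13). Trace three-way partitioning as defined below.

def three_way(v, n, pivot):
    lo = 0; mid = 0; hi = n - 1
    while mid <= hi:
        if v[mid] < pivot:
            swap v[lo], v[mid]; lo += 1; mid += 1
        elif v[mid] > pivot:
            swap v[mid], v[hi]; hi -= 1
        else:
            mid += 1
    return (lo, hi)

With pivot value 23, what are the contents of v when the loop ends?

pivot = 23; lo=0, mid=0, hi=12
v[mid]=17<23: swap v[0],v[0]; lo=1,mid=1 → [17, 8, 6, 7, 21, 12, 14, 23, 5, 15, 22, 20, 10]
v[mid]=8<23: swap v[1],v[1]; lo=2,mid=2 → [17, 8, 6, 7, 21, 12, 14, 23, 5, 15, 22, 20, 10]
v[mid]=6<23: swap v[2],v[2]; lo=3,mid=3 → [17, 8, 6, 7, 21, 12, 14, 23, 5, 15, 22, 20, 10]
v[mid]=7<23: swap v[3],v[3]; lo=4,mid=4 → [17, 8, 6, 7, 21, 12, 14, 23, 5, 15, 22, 20, 10]
v[mid]=21<23: swap v[4],v[4]; lo=5,mid=5 → [17, 8, 6, 7, 21, 12, 14, 23, 5, 15, 22, 20, 10]
v[mid]=12<23: swap v[5],v[5]; lo=6,mid=6 → [17, 8, 6, 7, 21, 12, 14, 23, 5, 15, 22, 20, 10]
v[mid]=14<23: swap v[6],v[6]; lo=7,mid=7 → [17, 8, 6, 7, 21, 12, 14, 23, 5, 15, 22, 20, 10]
v[mid]=23=23: mid=8
v[mid]=5<23: swap v[7],v[8]; lo=8,mid=9 → [17, 8, 6, 7, 21, 12, 14, 5, 23, 15, 22, 20, 10]
v[mid]=15<23: swap v[8],v[9]; lo=9,mid=10 → [17, 8, 6, 7, 21, 12, 14, 5, 15, 23, 22, 20, 10]
v[mid]=22<23: swap v[9],v[10]; lo=10,mid=11 → [17, 8, 6, 7, 21, 12, 14, 5, 15, 22, 23, 20, 10]
v[mid]=20<23: swap v[10],v[11]; lo=11,mid=12 → [17, 8, 6, 7, 21, 12, 14, 5, 15, 22, 20, 23, 10]
v[mid]=10<23: swap v[11],v[12]; lo=12,mid=13 → [17, 8, 6, 7, 21, 12, 14, 5, 15, 22, 20, 10, 23]
end: lo=12, hi=12; v = [17, 8, 6, 7, 21, 12, 14, 5, 15, 22, 20, 10, 23]

[17, 8, 6, 7, 21, 12, 14, 5, 15, 22, 20, 10, 23]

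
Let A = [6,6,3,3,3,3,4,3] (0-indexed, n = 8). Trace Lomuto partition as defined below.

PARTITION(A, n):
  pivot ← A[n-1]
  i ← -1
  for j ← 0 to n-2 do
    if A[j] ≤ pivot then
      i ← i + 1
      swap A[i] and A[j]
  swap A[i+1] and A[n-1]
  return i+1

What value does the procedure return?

pivot = A[7] = 3; i = -1
j=0: A[0]=6 > 3 → no swap
j=1: A[1]=6 > 3 → no swap
j=2: A[2]=3 ≤ 3 → i=0, swap A[0],A[2] → [3,6,6,3,3,3,4,3]
j=3: A[3]=3 ≤ 3 → i=1, swap A[1],A[3] → [3,3,6,6,3,3,4,3]
j=4: A[4]=3 ≤ 3 → i=2, swap A[2],A[4] → [3,3,3,6,6,3,4,3]
j=5: A[5]=3 ≤ 3 → i=3, swap A[3],A[5] → [3,3,3,3,6,6,4,3]
j=6: A[6]=4 > 3 → no swap
final swap A[4],A[7] → [3,3,3,3,3,6,4,6]; return 4

4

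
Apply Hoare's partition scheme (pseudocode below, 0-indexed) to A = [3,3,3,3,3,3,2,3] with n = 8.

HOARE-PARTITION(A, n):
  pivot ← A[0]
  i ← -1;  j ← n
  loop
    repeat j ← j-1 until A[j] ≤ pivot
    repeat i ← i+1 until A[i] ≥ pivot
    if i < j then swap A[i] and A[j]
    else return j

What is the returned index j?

3

pivot = A[0] = 3; i = -1, j = 8
j→7 (A[7]=3≤3), i→0 (A[0]=3≥3); i<j, swap → [3,3,3,3,3,3,2,3]
j→6 (A[6]=2≤3), i→1 (A[1]=3≥3); i<j, swap → [3,2,3,3,3,3,3,3]
j→5 (A[5]=3≤3), i→2 (A[2]=3≥3); i<j, swap → [3,2,3,3,3,3,3,3]
j→4 (A[4]=3≤3), i→3 (A[3]=3≥3); i<j, swap → [3,2,3,3,3,3,3,3]
j→3, i→4; i≥j, return j=3. A = [3,2,3,3,3,3,3,3]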